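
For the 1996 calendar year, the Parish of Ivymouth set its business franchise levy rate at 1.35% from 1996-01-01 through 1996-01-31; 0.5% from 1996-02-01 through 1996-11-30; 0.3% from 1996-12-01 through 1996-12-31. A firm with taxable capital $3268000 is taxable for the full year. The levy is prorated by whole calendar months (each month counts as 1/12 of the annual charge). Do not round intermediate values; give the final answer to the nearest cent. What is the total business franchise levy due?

1996-01-01 to 1996-01-31: 1 month at 1.35% → $3268000 × 1.35% × 1/12 = $3676.5000
1996-02-01 to 1996-11-30: 10 months at 0.5% → $3268000 × 0.5% × 10/12 = $13616.6667
1996-12-01 to 1996-12-31: 1 month at 0.3% → $3268000 × 0.3% × 1/12 = $817.0000
Total = $18110.1667

$18110.17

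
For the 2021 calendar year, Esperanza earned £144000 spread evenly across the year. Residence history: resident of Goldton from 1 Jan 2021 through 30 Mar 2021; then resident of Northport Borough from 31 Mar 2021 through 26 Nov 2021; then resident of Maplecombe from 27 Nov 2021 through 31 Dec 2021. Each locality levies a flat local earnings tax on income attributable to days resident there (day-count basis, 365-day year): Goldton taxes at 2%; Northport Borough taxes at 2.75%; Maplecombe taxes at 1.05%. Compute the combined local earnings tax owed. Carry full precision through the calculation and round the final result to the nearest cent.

Goldton, 1 Jan – 30 Mar 2021: 89 days → £144000 × 2% × 89/365 = £702.2466
Northport Borough, 31 Mar – 26 Nov 2021: 241 days → £144000 × 2.75% × 241/365 = £2614.6849
Maplecombe, 27 Nov – 31 Dec 2021: 35 days → £144000 × 1.05% × 35/365 = £144.9863
Total = £3461.9178

£3461.92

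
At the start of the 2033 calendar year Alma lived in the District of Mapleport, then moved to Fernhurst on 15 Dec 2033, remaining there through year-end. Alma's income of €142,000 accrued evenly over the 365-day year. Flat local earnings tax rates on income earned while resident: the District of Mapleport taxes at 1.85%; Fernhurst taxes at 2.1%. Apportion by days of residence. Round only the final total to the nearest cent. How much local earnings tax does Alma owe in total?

€2,643.53

The District of Mapleport, 1 Jan – 14 Dec 2033: 348 days → €142,000 × 1.85% × 348/365 = €2,504.6466
Fernhurst, 15 Dec – 31 Dec 2033: 17 days → €142,000 × 2.1% × 17/365 = €138.8877
Total = €2,643.5342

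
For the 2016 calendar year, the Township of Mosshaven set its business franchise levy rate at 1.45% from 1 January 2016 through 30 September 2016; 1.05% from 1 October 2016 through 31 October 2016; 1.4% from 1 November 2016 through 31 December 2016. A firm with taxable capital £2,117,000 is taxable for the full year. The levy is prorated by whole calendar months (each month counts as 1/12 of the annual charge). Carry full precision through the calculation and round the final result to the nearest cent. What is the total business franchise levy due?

£29,814.42

1 January – 30 September 2016: 9 months at 1.45% → £2,117,000 × 1.45% × 9/12 = £23,022.3750
1 October – 31 October 2016: 1 month at 1.05% → £2,117,000 × 1.05% × 1/12 = £1,852.3750
1 November – 31 December 2016: 2 months at 1.4% → £2,117,000 × 1.4% × 2/12 = £4,939.6667
Total = £29,814.4167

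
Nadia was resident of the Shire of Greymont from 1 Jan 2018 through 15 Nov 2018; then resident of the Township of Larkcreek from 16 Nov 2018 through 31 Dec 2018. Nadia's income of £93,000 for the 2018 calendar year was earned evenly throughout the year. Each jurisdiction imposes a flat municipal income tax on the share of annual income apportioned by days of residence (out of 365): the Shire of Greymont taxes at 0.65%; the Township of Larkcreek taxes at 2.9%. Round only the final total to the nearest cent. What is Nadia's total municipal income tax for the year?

£868.21

The Shire of Greymont, 1 Jan – 15 Nov 2018: 319 days → £93,000 × 0.65% × 319/365 = £528.3164
The Township of Larkcreek, 16 Nov – 31 Dec 2018: 46 days → £93,000 × 2.9% × 46/365 = £339.8959
Total = £868.2123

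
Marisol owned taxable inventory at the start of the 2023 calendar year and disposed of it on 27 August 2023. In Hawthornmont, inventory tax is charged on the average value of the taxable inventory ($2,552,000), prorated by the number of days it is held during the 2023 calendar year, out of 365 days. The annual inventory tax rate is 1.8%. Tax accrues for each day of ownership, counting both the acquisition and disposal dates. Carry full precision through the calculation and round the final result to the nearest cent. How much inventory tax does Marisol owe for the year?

Days held (1 January – 27 August 2023): 239 out of 365
Tax = $2,552,000 × 1.8% × 239/365 = $30,078.6411

$30,078.64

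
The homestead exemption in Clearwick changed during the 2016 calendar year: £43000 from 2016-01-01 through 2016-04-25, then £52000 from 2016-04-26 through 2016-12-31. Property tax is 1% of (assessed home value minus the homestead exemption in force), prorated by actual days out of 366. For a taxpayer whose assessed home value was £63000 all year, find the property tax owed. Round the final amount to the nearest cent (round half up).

2016-01-01 to 2016-04-25: 116 days, exemption £43000 → (£63000 − £43000) × 1% × 116/366 = £63.3880
2016-04-26 to 2016-12-31: 250 days, exemption £52000 → (£63000 − £52000) × 1% × 250/366 = £75.1366
Total = £138.5246

£138.52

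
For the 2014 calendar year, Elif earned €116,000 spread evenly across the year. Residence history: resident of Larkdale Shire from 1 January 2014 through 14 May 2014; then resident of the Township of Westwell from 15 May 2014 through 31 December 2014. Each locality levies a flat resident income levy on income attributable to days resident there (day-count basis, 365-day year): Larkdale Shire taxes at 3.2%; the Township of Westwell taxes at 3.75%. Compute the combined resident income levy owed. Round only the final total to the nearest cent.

€4,115.78

Larkdale Shire, 1 January – 14 May 2014: 134 days → €116,000 × 3.2% × 134/365 = €1,362.7616
The Township of Westwell, 15 May – 31 December 2014: 231 days → €116,000 × 3.75% × 231/365 = €2,753.0137
Total = €4,115.7753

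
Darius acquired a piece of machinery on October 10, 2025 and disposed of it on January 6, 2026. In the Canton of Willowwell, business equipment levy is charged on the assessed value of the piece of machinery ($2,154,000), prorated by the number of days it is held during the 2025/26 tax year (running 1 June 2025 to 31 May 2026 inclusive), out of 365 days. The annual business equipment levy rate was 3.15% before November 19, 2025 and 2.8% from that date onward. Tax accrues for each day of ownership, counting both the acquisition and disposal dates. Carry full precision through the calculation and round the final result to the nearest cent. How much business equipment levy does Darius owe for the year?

October 10 – November 18, 2025: 40 days at 3.15% → $2,154,000 × 3.15% × 40/365 = $7,435.7260
November 19, 2025 – January 6, 2026: 49 days at 2.8% → $2,154,000 × 2.8% × 49/365 = $8,096.6795
Total = $15,532.4055

$15,532.41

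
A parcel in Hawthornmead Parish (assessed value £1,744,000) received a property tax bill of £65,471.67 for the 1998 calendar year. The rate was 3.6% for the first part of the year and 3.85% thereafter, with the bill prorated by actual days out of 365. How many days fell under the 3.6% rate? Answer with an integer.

Let d = days at the first rate; then 365 − d days at the second rate.
£1,744,000 × [3.6%·d + 3.85%·(365−d)] / 365 = £65,471.67
Solving gives d = 140, so the new rate took effect on 21 May 1998.

140 days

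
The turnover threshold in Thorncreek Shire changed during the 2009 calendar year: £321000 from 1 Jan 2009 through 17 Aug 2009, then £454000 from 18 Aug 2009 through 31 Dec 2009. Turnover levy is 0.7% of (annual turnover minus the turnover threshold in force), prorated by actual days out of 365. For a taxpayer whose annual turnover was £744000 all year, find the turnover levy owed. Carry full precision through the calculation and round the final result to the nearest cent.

£2614.11

1 Jan – 17 Aug 2009: 229 days, exemption £321000 → (£744000 − £321000) × 0.7% × 229/365 = £1857.7233
18 Aug – 31 Dec 2009: 136 days, exemption £454000 → (£744000 − £454000) × 0.7% × 136/365 = £756.3836
Total = £2614.1068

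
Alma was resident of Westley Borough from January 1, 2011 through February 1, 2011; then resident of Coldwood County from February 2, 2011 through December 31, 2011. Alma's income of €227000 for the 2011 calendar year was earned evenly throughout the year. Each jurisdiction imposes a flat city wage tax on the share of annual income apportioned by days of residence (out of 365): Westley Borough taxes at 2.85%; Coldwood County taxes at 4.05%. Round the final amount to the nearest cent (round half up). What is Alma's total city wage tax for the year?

Westley Borough, January 1 – February 1, 2011: 32 days → €227000 × 2.85% × 32/365 = €567.1890
Coldwood County, February 2 – December 31, 2011: 333 days → €227000 × 4.05% × 333/365 = €8387.4945
Total = €8954.6836

€8954.68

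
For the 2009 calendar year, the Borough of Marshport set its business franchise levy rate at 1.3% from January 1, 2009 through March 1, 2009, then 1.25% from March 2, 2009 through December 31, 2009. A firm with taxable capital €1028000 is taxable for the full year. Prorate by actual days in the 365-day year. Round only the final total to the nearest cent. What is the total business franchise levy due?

January 1 – March 1, 2009: 60 days at 1.3% → €1028000 × 1.3% × 60/365 = €2196.8219
March 2 – December 31, 2009: 305 days at 1.25% → €1028000 × 1.25% × 305/365 = €10737.6712
Total = €12934.4932

€12934.49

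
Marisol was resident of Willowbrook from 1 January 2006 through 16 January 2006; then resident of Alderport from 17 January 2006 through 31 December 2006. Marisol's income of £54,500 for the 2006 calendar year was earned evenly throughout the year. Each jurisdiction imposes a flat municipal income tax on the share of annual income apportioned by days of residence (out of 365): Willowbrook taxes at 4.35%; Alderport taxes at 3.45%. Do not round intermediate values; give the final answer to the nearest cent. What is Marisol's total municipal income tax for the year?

£1,901.75

Willowbrook, 1 January – 16 January 2006: 16 days → £54,500 × 4.35% × 16/365 = £103.9233
Alderport, 17 January – 31 December 2006: 349 days → £54,500 × 3.45% × 349/365 = £1,797.8281
Total = £1,901.7514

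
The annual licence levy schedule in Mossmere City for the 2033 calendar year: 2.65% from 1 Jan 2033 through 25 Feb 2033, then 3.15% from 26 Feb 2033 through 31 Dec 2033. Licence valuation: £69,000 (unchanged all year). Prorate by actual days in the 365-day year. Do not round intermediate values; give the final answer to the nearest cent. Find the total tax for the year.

£2,120.57

1 Jan – 25 Feb 2033: 56 days at 2.65% → £69,000 × 2.65% × 56/365 = £280.5370
26 Feb – 31 Dec 2033: 309 days at 3.15% → £69,000 × 3.15% × 309/365 = £1,840.0315
Total = £2,120.5685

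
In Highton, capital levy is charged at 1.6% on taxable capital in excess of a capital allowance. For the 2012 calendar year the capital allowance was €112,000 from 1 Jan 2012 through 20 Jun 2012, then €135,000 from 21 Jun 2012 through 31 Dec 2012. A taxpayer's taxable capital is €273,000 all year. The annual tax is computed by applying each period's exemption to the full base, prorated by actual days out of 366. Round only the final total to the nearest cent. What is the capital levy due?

€2,380.94

1 Jan – 20 Jun 2012: 172 days, exemption €112,000 → (€273,000 − €112,000) × 1.6% × 172/366 = €1,210.5792
21 Jun – 31 Dec 2012: 194 days, exemption €135,000 → (€273,000 − €135,000) × 1.6% × 194/366 = €1,170.3607
Total = €2,380.9399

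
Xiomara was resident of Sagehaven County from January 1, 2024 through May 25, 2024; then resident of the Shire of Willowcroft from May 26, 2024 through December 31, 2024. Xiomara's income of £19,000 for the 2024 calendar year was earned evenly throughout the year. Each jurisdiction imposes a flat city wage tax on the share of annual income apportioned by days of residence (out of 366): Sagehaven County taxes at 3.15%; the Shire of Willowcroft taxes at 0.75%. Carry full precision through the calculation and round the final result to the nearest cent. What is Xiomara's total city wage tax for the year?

£324.40

Sagehaven County, January 1 – May 25, 2024: 146 days → £19,000 × 3.15% × 146/366 = £238.7459
The Shire of Willowcroft, May 26 – December 31, 2024: 220 days → £19,000 × 0.75% × 220/366 = £85.6557
Total = £324.4016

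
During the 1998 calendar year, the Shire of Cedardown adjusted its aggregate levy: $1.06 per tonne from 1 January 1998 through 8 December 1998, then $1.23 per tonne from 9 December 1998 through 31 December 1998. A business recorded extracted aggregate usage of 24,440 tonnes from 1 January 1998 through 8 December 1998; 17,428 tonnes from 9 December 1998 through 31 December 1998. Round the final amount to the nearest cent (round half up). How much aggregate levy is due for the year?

$47,342.84

1 January – 8 December 1998: 24,440 tonnes at $1.06/tonne → $25,906.40
9 December – 31 December 1998: 17,428 tonnes at $1.23/tonne → $21,436.44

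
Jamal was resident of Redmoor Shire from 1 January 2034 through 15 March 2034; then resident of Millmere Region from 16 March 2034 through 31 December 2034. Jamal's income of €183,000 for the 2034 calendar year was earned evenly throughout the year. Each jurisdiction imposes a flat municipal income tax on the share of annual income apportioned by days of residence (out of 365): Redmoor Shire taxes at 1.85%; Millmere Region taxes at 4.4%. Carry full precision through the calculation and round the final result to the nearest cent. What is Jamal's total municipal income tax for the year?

€7,105.92

Redmoor Shire, 1 January – 15 March 2034: 74 days → €183,000 × 1.85% × 74/365 = €686.3753
Millmere Region, 16 March – 31 December 2034: 291 days → €183,000 × 4.4% × 291/365 = €6,419.5397
Total = €7,105.9151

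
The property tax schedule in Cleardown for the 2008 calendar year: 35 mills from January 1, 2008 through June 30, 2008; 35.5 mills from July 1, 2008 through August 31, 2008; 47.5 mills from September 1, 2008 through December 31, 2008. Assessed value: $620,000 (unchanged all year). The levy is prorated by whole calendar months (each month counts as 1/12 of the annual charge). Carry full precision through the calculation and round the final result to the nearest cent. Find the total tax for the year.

January 1 – June 30, 2008: 6 months at 35 mills → $620,000 × 3.5% × 6/12 = $10,850.0000
July 1 – August 31, 2008: 2 months at 35.5 mills → $620,000 × 3.55% × 2/12 = $3,668.3333
September 1 – December 31, 2008: 4 months at 47.5 mills → $620,000 × 4.75% × 4/12 = $9,816.6667
Total = $24,335.0000

$24,335.00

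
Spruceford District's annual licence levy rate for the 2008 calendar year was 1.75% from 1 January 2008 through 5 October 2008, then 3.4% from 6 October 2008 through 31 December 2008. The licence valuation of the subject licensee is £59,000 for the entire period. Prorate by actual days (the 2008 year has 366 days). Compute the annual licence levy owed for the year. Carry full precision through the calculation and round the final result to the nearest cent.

1 January – 5 October 2008: 279 days at 1.75% → £59,000 × 1.75% × 279/366 = £787.0697
6 October – 31 December 2008: 87 days at 3.4% → £59,000 × 3.4% × 87/366 = £476.8361
Total = £1,263.9057

£1,263.91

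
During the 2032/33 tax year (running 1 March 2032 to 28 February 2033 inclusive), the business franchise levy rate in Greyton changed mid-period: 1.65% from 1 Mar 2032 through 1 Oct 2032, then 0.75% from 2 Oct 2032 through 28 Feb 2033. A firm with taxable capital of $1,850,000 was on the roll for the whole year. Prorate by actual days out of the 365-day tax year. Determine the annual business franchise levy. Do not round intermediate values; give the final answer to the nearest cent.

$23,682.53

1 Mar – 1 Oct 2032: 215 days at 1.65% → $1,850,000 × 1.65% × 215/365 = $17,980.4795
2 Oct 2032 – 28 Feb 2033: 150 days at 0.75% → $1,850,000 × 0.75% × 150/365 = $5,702.0548
Total = $23,682.5342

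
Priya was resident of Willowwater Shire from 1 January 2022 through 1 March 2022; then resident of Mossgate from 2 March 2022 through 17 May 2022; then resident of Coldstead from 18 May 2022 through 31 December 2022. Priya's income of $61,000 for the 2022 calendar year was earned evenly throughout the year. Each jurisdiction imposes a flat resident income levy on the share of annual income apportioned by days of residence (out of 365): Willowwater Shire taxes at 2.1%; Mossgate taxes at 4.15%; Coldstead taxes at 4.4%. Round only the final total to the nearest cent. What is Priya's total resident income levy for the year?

$2,421.20

Willowwater Shire, 1 January – 1 March 2022: 60 days → $61,000 × 2.1% × 60/365 = $210.5753
Mossgate, 2 March – 17 May 2022: 77 days → $61,000 × 4.15% × 77/365 = $534.0425
Coldstead, 18 May – 31 December 2022: 228 days → $61,000 × 4.4% × 228/365 = $1,676.5808
Total = $2,421.1986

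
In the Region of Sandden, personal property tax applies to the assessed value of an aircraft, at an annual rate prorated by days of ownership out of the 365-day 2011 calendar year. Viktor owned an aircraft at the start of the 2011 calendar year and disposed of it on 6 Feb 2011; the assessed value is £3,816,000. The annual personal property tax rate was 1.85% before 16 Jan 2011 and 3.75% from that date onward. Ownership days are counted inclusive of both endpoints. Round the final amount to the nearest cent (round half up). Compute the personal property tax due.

1 Jan – 15 Jan 2011: 15 days at 1.85% → £3,816,000 × 1.85% × 15/365 = £2,901.2055
16 Jan – 6 Feb 2011: 22 days at 3.75% → £3,816,000 × 3.75% × 22/365 = £8,625.2055
Total = £11,526.4110

£11,526.41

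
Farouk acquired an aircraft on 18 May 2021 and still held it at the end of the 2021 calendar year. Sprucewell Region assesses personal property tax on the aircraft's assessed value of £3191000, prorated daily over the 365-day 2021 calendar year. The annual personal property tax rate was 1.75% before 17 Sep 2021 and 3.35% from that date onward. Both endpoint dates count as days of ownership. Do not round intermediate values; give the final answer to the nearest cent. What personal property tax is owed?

£49709.66

18 May – 16 Sep 2021: 122 days at 1.75% → £3191000 × 1.75% × 122/365 = £18665.1644
17 Sep – 31 Dec 2021: 106 days at 3.35% → £3191000 × 3.35% × 106/365 = £31044.4959
Total = £49709.6603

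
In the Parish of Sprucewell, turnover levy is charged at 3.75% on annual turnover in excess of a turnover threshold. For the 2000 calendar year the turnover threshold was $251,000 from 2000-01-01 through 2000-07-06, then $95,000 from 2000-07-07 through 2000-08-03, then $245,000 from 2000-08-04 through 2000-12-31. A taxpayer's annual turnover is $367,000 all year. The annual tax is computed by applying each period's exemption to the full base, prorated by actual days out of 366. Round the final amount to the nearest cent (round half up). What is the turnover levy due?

2000-01-01 to 2000-07-06: 188 days, exemption $251,000 → ($367,000 − $251,000) × 3.75% × 188/366 = $2,234.4262
2000-07-07 to 2000-08-03: 28 days, exemption $95,000 → ($367,000 − $95,000) × 3.75% × 28/366 = $780.3279
2000-08-04 to 2000-12-31: 150 days, exemption $245,000 → ($367,000 − $245,000) × 3.75% × 150/366 = $1,875.0000
Total = $4,889.7541

$4,889.75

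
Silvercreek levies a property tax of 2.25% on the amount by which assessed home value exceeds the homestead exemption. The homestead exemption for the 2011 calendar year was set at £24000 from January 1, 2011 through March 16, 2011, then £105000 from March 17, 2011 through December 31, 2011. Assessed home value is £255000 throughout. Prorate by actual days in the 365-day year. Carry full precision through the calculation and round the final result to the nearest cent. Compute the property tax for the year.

£3749.49

January 1 – March 16, 2011: 75 days, exemption £24000 → (£255000 − £24000) × 2.25% × 75/365 = £1067.9795
March 17 – December 31, 2011: 290 days, exemption £105000 → (£255000 − £105000) × 2.25% × 290/365 = £2681.5068
Total = £3749.4863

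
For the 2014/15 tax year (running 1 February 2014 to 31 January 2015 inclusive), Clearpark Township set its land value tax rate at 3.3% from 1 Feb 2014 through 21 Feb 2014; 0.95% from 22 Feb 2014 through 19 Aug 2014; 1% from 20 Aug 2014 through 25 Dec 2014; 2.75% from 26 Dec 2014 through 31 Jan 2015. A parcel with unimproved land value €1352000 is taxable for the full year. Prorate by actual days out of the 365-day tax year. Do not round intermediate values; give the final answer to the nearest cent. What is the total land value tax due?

1 Feb – 21 Feb 2014: 21 days at 3.3% → €1352000 × 3.3% × 21/365 = €2566.9479
22 Feb – 19 Aug 2014: 179 days at 0.95% → €1352000 × 0.95% × 179/365 = €6298.8384
20 Aug – 25 Dec 2014: 128 days at 1% → €1352000 × 1% × 128/365 = €4741.2603
26 Dec 2014 – 31 Jan 2015: 37 days at 2.75% → €1352000 × 2.75% × 37/365 = €3768.9315
Total = €17375.9781

€17375.98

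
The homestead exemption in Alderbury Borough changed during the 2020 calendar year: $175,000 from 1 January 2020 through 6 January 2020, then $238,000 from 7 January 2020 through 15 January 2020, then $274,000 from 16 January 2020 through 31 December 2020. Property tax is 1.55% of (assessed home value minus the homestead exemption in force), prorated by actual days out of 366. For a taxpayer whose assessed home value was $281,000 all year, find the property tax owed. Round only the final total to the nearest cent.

$147.38

1 January – 6 January 2020: 6 days, exemption $175,000 → ($281,000 − $175,000) × 1.55% × 6/366 = $26.9344
7 January – 15 January 2020: 9 days, exemption $238,000 → ($281,000 − $238,000) × 1.55% × 9/366 = $16.3893
16 January – 31 December 2020: 351 days, exemption $274,000 → ($281,000 − $274,000) × 1.55% × 351/366 = $104.0533
Total = $147.3770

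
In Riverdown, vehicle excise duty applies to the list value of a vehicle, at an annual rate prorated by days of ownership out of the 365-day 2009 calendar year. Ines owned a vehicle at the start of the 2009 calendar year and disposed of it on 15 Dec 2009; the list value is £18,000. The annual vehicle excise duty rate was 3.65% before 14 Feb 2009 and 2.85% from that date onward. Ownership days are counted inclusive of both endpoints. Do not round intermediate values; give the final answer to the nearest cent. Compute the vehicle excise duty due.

£507.87

1 Jan – 13 Feb 2009: 44 days at 3.65% → £18,000 × 3.65% × 44/365 = £79.2000
14 Feb – 15 Dec 2009: 305 days at 2.85% → £18,000 × 2.85% × 305/365 = £428.6712
Total = £507.8712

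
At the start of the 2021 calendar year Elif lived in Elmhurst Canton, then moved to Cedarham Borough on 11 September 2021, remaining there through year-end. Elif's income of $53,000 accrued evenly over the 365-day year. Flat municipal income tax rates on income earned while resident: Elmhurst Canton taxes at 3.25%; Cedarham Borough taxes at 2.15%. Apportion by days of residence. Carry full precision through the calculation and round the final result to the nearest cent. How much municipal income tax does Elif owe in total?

Elmhurst Canton, 1 January – 10 September 2021: 253 days → $53,000 × 3.25% × 253/365 = $1,193.9521
Cedarham Borough, 11 September – 31 December 2021: 112 days → $53,000 × 2.15% × 112/365 = $349.6548
Total = $1,543.6068

$1,543.61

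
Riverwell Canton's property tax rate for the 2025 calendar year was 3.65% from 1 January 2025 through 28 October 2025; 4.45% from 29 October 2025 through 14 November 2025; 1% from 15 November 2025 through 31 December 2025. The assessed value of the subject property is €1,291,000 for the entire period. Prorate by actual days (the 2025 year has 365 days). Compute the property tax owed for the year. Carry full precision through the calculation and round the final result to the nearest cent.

€43,197.21

1 January – 28 October 2025: 301 days at 3.65% → €1,291,000 × 3.65% × 301/365 = €38,859.1000
29 October – 14 November 2025: 17 days at 4.45% → €1,291,000 × 4.45% × 17/365 = €2,675.7301
15 November – 31 December 2025: 47 days at 1% → €1,291,000 × 1% × 47/365 = €1,662.3836
Total = €43,197.2137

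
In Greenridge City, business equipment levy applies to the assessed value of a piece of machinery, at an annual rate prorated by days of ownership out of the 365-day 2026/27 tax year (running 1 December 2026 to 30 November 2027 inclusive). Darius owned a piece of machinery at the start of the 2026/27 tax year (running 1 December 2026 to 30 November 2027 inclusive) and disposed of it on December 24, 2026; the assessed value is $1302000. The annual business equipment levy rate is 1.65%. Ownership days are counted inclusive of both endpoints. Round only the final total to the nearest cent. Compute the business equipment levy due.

$1412.58

Days held (December 1 – December 24, 2026): 24 out of 365
Tax = $1302000 × 1.65% × 24/365 = $1412.5808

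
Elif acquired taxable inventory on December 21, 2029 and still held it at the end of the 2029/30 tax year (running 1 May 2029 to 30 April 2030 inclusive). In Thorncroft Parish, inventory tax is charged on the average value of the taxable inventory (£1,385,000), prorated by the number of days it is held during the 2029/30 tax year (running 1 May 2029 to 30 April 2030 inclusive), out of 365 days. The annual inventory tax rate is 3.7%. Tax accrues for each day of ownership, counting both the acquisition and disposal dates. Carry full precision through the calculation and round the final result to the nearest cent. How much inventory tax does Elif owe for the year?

£18,392.04

Days held (December 21, 2029 – April 30, 2030): 131 out of 365
Tax = £1,385,000 × 3.7% × 131/365 = £18,392.0411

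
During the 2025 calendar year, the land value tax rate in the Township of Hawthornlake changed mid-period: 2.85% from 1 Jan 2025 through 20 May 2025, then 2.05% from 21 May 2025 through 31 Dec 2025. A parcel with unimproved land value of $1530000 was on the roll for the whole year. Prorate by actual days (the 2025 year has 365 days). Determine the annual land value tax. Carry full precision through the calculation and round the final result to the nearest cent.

$36059.79

1 Jan – 20 May 2025: 140 days at 2.85% → $1530000 × 2.85% × 140/365 = $16725.2055
21 May – 31 Dec 2025: 225 days at 2.05% → $1530000 × 2.05% × 225/365 = $19334.5890
Total = $36059.7945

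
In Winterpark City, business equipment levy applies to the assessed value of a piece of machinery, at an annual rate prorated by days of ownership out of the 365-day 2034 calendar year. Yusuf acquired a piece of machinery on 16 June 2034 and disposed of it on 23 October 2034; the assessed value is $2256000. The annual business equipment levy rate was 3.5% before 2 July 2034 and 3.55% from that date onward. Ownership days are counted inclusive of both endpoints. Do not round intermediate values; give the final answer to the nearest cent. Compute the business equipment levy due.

$28475.05

16 June – 1 July 2034: 16 days at 3.5% → $2256000 × 3.5% × 16/365 = $3461.2603
2 July – 23 October 2034: 114 days at 3.55% → $2256000 × 3.55% × 114/365 = $25013.7863
Total = $28475.0466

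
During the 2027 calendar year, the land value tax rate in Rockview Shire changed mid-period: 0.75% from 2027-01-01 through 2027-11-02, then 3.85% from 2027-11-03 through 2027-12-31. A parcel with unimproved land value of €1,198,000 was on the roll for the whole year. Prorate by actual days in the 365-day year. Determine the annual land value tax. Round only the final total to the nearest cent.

2027-01-01 to 2027-11-02: 306 days at 0.75% → €1,198,000 × 0.75% × 306/365 = €7,532.6301
2027-11-03 to 2027-12-31: 59 days at 3.85% → €1,198,000 × 3.85% × 59/365 = €7,455.4986
Total = €14,988.1288

€14,988.13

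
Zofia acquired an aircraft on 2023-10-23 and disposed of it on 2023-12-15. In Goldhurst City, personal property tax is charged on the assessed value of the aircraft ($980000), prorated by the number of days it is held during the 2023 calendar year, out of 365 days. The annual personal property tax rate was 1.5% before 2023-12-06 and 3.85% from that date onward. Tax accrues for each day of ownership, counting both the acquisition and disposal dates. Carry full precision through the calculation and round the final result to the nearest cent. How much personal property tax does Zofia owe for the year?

$2805.75

2023-10-23 to 2023-12-05: 44 days at 1.5% → $980000 × 1.5% × 44/365 = $1772.0548
2023-12-06 to 2023-12-15: 10 days at 3.85% → $980000 × 3.85% × 10/365 = $1033.6986
Total = $2805.7534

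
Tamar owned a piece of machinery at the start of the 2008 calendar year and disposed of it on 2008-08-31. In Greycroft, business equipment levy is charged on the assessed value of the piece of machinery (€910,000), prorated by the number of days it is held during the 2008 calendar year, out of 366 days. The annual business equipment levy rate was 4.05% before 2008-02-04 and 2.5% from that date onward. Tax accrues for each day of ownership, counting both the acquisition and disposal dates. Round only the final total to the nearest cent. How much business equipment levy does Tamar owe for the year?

2008-01-01 to 2008-02-03: 34 days at 4.05% → €910,000 × 4.05% × 34/366 = €3,423.6885
2008-02-04 to 2008-08-31: 210 days at 2.5% → €910,000 × 2.5% × 210/366 = €13,053.2787
Total = €16,476.9672

€16,476.97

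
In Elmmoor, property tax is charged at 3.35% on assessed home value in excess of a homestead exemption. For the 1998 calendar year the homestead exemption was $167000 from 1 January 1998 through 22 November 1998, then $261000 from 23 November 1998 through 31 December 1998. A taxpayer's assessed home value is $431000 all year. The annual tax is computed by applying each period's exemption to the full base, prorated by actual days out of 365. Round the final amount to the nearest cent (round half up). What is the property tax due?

$8507.53

1 January – 22 November 1998: 326 days, exemption $167000 → ($431000 − $167000) × 3.35% × 326/365 = $7899.0247
23 November – 31 December 1998: 39 days, exemption $261000 → ($431000 − $261000) × 3.35% × 39/365 = $608.5068
Total = $8507.5315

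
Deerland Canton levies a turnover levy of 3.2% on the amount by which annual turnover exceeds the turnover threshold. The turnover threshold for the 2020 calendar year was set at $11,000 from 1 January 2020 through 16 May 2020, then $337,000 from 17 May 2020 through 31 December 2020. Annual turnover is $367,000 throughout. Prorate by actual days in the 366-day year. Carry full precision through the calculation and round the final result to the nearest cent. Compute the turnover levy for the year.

$4,864.87

1 January – 16 May 2020: 137 days, exemption $11,000 → ($367,000 − $11,000) × 3.2% × 137/366 = $4,264.2186
17 May – 31 December 2020: 229 days, exemption $337,000 → ($367,000 − $337,000) × 3.2% × 229/366 = $600.6557
Total = $4,864.8743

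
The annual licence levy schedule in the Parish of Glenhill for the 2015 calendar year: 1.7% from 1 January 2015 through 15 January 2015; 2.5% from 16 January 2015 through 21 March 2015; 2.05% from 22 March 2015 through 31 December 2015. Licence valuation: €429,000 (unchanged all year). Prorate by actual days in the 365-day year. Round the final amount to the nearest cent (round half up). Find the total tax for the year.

€9,076.58

1 January – 15 January 2015: 15 days at 1.7% → €429,000 × 1.7% × 15/365 = €299.7123
16 January – 21 March 2015: 65 days at 2.5% → €429,000 × 2.5% × 65/365 = €1,909.9315
22 March – 31 December 2015: 285 days at 2.05% → €429,000 × 2.05% × 285/365 = €6,866.9384
Total = €9,076.5822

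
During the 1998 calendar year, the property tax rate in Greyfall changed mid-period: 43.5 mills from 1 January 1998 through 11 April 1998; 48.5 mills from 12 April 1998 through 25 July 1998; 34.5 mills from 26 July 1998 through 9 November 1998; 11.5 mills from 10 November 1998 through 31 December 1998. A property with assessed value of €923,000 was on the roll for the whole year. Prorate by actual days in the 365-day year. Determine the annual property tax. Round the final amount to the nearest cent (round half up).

€34,835.03

1 January – 11 April 1998: 101 days at 43.5 mills → €923,000 × 4.35% × 101/365 = €11,110.1384
12 April – 25 July 1998: 105 days at 48.5 mills → €923,000 × 4.85% × 105/365 = €12,877.7466
26 July – 9 November 1998: 107 days at 34.5 mills → €923,000 × 3.45% × 107/365 = €9,334.9438
10 November – 31 December 1998: 52 days at 11.5 mills → €923,000 × 1.15% × 52/365 = €1,512.2027
Total = €34,835.0315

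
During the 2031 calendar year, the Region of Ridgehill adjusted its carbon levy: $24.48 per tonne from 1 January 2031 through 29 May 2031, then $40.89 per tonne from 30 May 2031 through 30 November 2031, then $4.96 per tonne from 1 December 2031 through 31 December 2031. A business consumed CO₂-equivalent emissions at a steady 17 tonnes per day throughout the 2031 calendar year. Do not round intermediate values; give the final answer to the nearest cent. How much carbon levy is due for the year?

$193220.81

1 January – 29 May 2031: 149 days × 17 tonnes/day = 2,533 tonnes at $24.48/tonne → $62007.84
30 May – 30 November 2031: 185 days × 17 tonnes/day = 3,145 tonnes at $40.89/tonne → $128599.05
1 December – 31 December 2031: 31 days × 17 tonnes/day = 527 tonnes at $4.96/tonne → $2613.92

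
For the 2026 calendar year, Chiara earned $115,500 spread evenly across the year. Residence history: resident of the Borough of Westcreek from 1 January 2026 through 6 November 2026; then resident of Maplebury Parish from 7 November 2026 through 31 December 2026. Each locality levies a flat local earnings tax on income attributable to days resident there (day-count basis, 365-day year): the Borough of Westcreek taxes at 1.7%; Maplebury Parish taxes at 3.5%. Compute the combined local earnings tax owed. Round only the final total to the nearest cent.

The Borough of Westcreek, 1 January – 6 November 2026: 310 days → $115,500 × 1.7% × 310/365 = $1,667.6301
Maplebury Parish, 7 November – 31 December 2026: 55 days → $115,500 × 3.5% × 55/365 = $609.1438
Total = $2,276.7740

$2,276.77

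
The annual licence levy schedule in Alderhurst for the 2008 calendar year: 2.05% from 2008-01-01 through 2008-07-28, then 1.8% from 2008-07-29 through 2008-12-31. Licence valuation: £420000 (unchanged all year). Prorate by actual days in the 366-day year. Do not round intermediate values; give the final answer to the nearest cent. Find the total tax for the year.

£8162.46

2008-01-01 to 2008-07-28: 210 days at 2.05% → £420000 × 2.05% × 210/366 = £4940.1639
2008-07-29 to 2008-12-31: 156 days at 1.8% → £420000 × 1.8% × 156/366 = £3222.2951
Total = £8162.4590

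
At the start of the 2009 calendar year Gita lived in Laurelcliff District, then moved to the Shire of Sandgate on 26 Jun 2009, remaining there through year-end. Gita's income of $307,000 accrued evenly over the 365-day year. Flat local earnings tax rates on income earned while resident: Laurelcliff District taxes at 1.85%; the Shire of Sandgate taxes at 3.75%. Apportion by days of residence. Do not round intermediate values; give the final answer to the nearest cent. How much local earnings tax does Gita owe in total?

$8,699.88

Laurelcliff District, 1 Jan – 25 Jun 2009: 176 days → $307,000 × 1.85% × 176/365 = $2,738.6082
The Shire of Sandgate, 26 Jun – 31 Dec 2009: 189 days → $307,000 × 3.75% × 189/365 = $5,961.2671
Total = $8,699.8753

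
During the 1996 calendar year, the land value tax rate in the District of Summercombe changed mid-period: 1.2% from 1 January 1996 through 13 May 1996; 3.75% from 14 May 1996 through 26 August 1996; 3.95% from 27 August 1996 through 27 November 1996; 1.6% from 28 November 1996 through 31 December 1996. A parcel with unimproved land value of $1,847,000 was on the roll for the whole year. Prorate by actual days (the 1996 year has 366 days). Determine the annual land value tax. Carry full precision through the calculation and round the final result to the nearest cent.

$49,268.47

1 January – 13 May 1996: 134 days at 1.2% → $1,847,000 × 1.2% × 134/366 = $8,114.6885
14 May – 26 August 1996: 105 days at 3.75% → $1,847,000 × 3.75% × 105/366 = $19,870.3893
27 August – 27 November 1996: 93 days at 3.95% → $1,847,000 × 3.95% × 93/366 = $18,538.1270
28 November – 31 December 1996: 34 days at 1.6% → $1,847,000 × 1.6% × 34/366 = $2,745.2678
Total = $49,268.4727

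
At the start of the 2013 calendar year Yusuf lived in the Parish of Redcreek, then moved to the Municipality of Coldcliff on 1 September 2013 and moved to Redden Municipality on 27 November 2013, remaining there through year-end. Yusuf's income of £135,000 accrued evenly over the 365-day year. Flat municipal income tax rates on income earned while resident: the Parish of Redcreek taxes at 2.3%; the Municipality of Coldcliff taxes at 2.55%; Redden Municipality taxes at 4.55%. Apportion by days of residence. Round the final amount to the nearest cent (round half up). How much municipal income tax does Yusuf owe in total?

£3,476.71

The Parish of Redcreek, 1 January – 31 August 2013: 243 days → £135,000 × 2.3% × 243/365 = £2,067.1644
The Municipality of Coldcliff, 1 September – 26 November 2013: 87 days → £135,000 × 2.55% × 87/365 = £820.5411
Redden Municipality, 27 November – 31 December 2013: 35 days → £135,000 × 4.55% × 35/365 = £589.0068
Total = £3,476.7123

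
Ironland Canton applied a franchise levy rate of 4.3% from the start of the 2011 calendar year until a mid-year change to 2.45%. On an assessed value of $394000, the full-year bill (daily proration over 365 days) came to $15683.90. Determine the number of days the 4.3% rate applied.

Let d = days at the first rate; then 365 − d days at the second rate.
$394000 × [4.3%·d + 2.45%·(365−d)] / 365 = $15683.90
Solving gives d = 302, so the new rate took effect on 30 October 2011.

302 days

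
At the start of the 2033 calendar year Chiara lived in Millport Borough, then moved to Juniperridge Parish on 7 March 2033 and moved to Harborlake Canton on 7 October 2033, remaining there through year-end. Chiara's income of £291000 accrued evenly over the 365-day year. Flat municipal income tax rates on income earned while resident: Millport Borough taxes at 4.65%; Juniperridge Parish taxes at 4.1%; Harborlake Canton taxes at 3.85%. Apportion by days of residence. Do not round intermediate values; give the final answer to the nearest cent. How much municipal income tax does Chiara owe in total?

Millport Borough, 1 January – 6 March 2033: 65 days → £291000 × 4.65% × 65/365 = £2409.7192
Juniperridge Parish, 7 March – 6 October 2033: 214 days → £291000 × 4.1% × 214/365 = £6995.1616
Harborlake Canton, 7 October – 31 December 2033: 86 days → £291000 × 3.85% × 86/365 = £2639.7288
Total = £12044.6096

£12044.61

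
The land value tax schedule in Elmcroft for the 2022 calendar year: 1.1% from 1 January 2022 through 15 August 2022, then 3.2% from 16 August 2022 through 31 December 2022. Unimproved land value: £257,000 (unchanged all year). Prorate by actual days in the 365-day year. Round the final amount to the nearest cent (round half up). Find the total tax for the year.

1 January – 15 August 2022: 227 days at 1.1% → £257,000 × 1.1% × 227/365 = £1,758.1616
16 August – 31 December 2022: 138 days at 3.2% → £257,000 × 3.2% × 138/365 = £3,109.3479
Total = £4,867.5096

£4,867.51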